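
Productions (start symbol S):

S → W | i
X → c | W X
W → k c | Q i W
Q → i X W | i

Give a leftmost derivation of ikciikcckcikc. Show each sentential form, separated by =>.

S=>W=>QiW=>iXWiW=>iWXWiW=>ikcXWiW=>ikcWXWiW=>ikcQiWXWiW=>ikciiWXWiW=>ikciikcXWiW=>ikciikccWiW=>ikciikcckciW=>ikciikcckcikc

S => W   [S → W]
W => QiW   [W → Q i W]
QiW => iXWiW   [Q → i X W]
iXWiW => iWXWiW   [X → W X]
iWXWiW => ikcXWiW   [W → k c]
ikcXWiW => ikcWXWiW   [X → W X]
ikcWXWiW => ikcQiWXWiW   [W → Q i W]
ikcQiWXWiW => ikciiWXWiW   [Q → i]
ikciiWXWiW => ikciikcXWiW   [W → k c]
ikciikcXWiW => ikciikccWiW   [X → c]
ikciikccWiW => ikciikcckciW   [W → k c]
ikciikcckciW => ikciikcckcikc   [W → k c]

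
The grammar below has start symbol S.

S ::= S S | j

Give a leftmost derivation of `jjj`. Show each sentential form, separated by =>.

S=>SS=>SSS=>jSS=>jjS=>jjj

S => SS   [S ::= S S]
SS => SSS   [S ::= S S]
SSS => jSS   [S ::= j]
jSS => jjS   [S ::= j]
jjS => jjj   [S ::= j]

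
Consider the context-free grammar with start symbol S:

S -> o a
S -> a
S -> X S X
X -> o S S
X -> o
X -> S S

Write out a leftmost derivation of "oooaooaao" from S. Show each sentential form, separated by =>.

S => XSX => oSSSX => oXSXSSX => ooSXSSX => oooaXSSX => oooaoSSX => oooaooaSX => oooaooaaX => oooaooaao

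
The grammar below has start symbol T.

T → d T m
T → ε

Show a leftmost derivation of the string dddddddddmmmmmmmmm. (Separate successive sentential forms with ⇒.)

T ⇒ dTm   [T → d T m]
dTm ⇒ ddTmm   [T → d T m]
ddTmm ⇒ dddTmmm   [T → d T m]
dddTmmm ⇒ ddddTmmmm   [T → d T m]
ddddTmmmm ⇒ dddddTmmmmm   [T → d T m]
dddddTmmmmm ⇒ ddddddTmmmmmm   [T → d T m]
ddddddTmmmmmm ⇒ dddddddTmmmmmmm   [T → d T m]
dddddddTmmmmmmm ⇒ ddddddddTmmmmmmmm   [T → d T m]
ddddddddTmmmmmmmm ⇒ dddddddddTmmmmmmmmm   [T → d T m]
dddddddddTmmmmmmmmm ⇒ dddddddddmmmmmmmmm   [T → ε]

T ⇒ dTm ⇒ ddTmm ⇒ dddTmmm ⇒ ddddTmmmm ⇒ dddddTmmmmm ⇒ ddddddTmmmmmm ⇒ dddddddTmmmmmmm ⇒ ddddddddTmmmmmmmm ⇒ dddddddddTmmmmmmmmm ⇒ dddddddddmmmmmmmmm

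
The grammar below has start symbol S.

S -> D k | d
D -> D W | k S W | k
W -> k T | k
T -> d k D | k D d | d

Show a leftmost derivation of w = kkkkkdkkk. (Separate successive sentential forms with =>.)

S => Dk   [S -> D k]
Dk => DWk   [D -> D W]
DWk => kSWWk   [D -> k S W]
kSWWk => kDkWWk   [S -> D k]
kDkWWk => kkkWWk   [D -> k]
kkkWWk => kkkkWk   [W -> k]
kkkkWk => kkkkkTk   [W -> k T]
kkkkkTk => kkkkkdkDk   [T -> d k D]
kkkkkdkDk => kkkkkdkkk   [D -> k]

S=>Dk=>DWk=>kSWWk=>kDkWWk=>kkkWWk=>kkkkWk=>kkkkkTk=>kkkkkdkDk=>kkkkkdkkk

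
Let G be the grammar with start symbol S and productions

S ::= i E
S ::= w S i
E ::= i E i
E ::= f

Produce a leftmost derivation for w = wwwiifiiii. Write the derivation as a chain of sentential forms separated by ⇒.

S⇒wSi⇒wwSii⇒wwwSiii⇒wwwiEiii⇒wwwiiEiiii⇒wwwiifiiii

S ⇒ wSi   [S ::= w S i]
wSi ⇒ wwSii   [S ::= w S i]
wwSii ⇒ wwwSiii   [S ::= w S i]
wwwSiii ⇒ wwwiEiii   [S ::= i E]
wwwiEiii ⇒ wwwiiEiiii   [E ::= i E i]
wwwiiEiiii ⇒ wwwiifiiii   [E ::= f]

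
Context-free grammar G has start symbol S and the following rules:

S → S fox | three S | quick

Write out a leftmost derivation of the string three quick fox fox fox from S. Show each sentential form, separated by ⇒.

S ⇒ S fox   [S → S fox]
S fox ⇒ three S fox   [S → three S]
three S fox ⇒ three S fox fox   [S → S fox]
three S fox fox ⇒ three S fox fox fox   [S → S fox]
three S fox fox fox ⇒ three quick fox fox fox   [S → quick]

S ⇒ S fox ⇒ three S fox ⇒ three S fox fox ⇒ three S fox fox fox ⇒ three quick fox fox fox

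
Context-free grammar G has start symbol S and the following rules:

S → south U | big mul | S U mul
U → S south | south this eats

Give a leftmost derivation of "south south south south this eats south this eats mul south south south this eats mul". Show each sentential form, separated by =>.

S => S U mul => south U U mul => south S south U mul => south south U south U mul => south south S south south U mul => south south S U mul south south U mul => south south south U U mul south south U mul => south south south south this eats U mul south south U mul => south south south south this eats south this eats mul south south U mul => south south south south this eats south this eats mul south south south this eats mul

S => S U mul   [S → S U mul]
S U mul => south U U mul   [S → south U]
south U U mul => south S south U mul   [U → S south]
south S south U mul => south south U south U mul   [S → south U]
south south U south U mul => south south S south south U mul   [U → S south]
south south S south south U mul => south south S U mul south south U mul   [S → S U mul]
south south S U mul south south U mul => south south south U U mul south south U mul   [S → south U]
south south south U U mul south south U mul => south south south south this eats U mul south south U mul   [U → south this eats]
south south south south this eats U mul south south U mul => south south south south this eats south this eats mul south south U mul   [U → south this eats]
south south south south this eats south this eats mul south south U mul => south south south south this eats south this eats mul south south south this eats mul   [U → south this eats]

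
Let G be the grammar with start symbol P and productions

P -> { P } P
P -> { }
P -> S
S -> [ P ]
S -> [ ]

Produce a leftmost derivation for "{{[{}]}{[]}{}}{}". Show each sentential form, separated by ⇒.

P ⇒ {P}P   [P -> { P } P]
{P}P ⇒ {{P}P}P   [P -> { P } P]
{{P}P}P ⇒ {{S}P}P   [P -> S]
{{S}P}P ⇒ {{[P]}P}P   [S -> [ P ]]
{{[P]}P}P ⇒ {{[{}]}P}P   [P -> { }]
{{[{}]}P}P ⇒ {{[{}]}{P}P}P   [P -> { P } P]
{{[{}]}{P}P}P ⇒ {{[{}]}{S}P}P   [P -> S]
{{[{}]}{S}P}P ⇒ {{[{}]}{[]}P}P   [S -> [ ]]
{{[{}]}{[]}P}P ⇒ {{[{}]}{[]}{}}P   [P -> { }]
{{[{}]}{[]}{}}P ⇒ {{[{}]}{[]}{}}{}   [P -> { }]

P⇒{P}P⇒{{P}P}P⇒{{S}P}P⇒{{[P]}P}P⇒{{[{}]}P}P⇒{{[{}]}{P}P}P⇒{{[{}]}{S}P}P⇒{{[{}]}{[]}P}P⇒{{[{}]}{[]}{}}P⇒{{[{}]}{[]}{}}{}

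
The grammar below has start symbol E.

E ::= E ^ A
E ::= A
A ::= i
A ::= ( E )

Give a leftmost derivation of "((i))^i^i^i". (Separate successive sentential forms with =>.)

E=>E^A=>E^A^A=>E^A^A^A=>A^A^A^A=>(E)^A^A^A=>(A)^A^A^A=>((E))^A^A^A=>((A))^A^A^A=>((i))^A^A^A=>((i))^i^A^A=>((i))^i^i^A=>((i))^i^i^i

E => E^A   [E ::= E ^ A]
E^A => E^A^A   [E ::= E ^ A]
E^A^A => E^A^A^A   [E ::= E ^ A]
E^A^A^A => A^A^A^A   [E ::= A]
A^A^A^A => (E)^A^A^A   [A ::= ( E )]
(E)^A^A^A => (A)^A^A^A   [E ::= A]
(A)^A^A^A => ((E))^A^A^A   [A ::= ( E )]
((E))^A^A^A => ((A))^A^A^A   [E ::= A]
((A))^A^A^A => ((i))^A^A^A   [A ::= i]
((i))^A^A^A => ((i))^i^A^A   [A ::= i]
((i))^i^A^A => ((i))^i^i^A   [A ::= i]
((i))^i^i^A => ((i))^i^i^i   [A ::= i]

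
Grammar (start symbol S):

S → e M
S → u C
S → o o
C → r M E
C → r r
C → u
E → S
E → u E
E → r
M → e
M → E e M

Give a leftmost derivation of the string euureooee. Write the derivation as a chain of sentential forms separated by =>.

S => eM   [S → e M]
eM => eEeM   [M → E e M]
eEeM => euEeM   [E → u E]
euEeM => euSeM   [E → S]
euSeM => euuCeM   [S → u C]
euuCeM => euurMEeM   [C → r M E]
euurMEeM => euureEeM   [M → e]
euureEeM => euureSeM   [E → S]
euureSeM => euureooeM   [S → o o]
euureooeM => euureooee   [M → e]

S => eM => eEeM => euEeM => euSeM => euuCeM => euurMEeM => euureEeM => euureSeM => euureooeM => euureooee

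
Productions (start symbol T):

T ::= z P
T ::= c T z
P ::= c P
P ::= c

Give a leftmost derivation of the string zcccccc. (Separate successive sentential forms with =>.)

T => zP => zcP => zccP => zcccP => zccccP => zcccccP => zcccccc

T => zP   [T ::= z P]
zP => zcP   [P ::= c P]
zcP => zccP   [P ::= c P]
zccP => zcccP   [P ::= c P]
zcccP => zccccP   [P ::= c P]
zccccP => zcccccP   [P ::= c P]
zcccccP => zcccccc   [P ::= c]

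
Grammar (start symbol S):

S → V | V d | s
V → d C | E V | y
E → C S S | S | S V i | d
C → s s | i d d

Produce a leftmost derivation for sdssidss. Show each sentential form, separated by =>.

S => V => EV => SViV => sViV => sdCiV => sdssiV => sdssidC => sdssidss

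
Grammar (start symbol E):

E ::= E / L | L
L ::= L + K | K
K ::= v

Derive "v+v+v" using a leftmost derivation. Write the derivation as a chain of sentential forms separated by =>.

E => L   [E ::= L]
L => L+K   [L ::= L + K]
L+K => L+K+K   [L ::= L + K]
L+K+K => K+K+K   [L ::= K]
K+K+K => v+K+K   [K ::= v]
v+K+K => v+v+K   [K ::= v]
v+v+K => v+v+v   [K ::= v]

E => L => L+K => L+K+K => K+K+K => v+K+K => v+v+K => v+v+v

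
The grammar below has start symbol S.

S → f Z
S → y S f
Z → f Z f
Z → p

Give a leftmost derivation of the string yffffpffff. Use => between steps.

S => ySf => yfZf => yffZff => yfffZfff => yffffZffff => yffffpffff

S => ySf   [S → y S f]
ySf => yfZf   [S → f Z]
yfZf => yffZff   [Z → f Z f]
yffZff => yfffZfff   [Z → f Z f]
yfffZfff => yffffZffff   [Z → f Z f]
yffffZffff => yffffpffff   [Z → p]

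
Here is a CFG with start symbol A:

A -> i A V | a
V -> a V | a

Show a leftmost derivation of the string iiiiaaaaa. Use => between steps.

A => iAV => iiAVV => iiiAVVV => iiiiAVVVV => iiiiaVVVV => iiiiaaVVV => iiiiaaaVV => iiiiaaaaV => iiiiaaaaa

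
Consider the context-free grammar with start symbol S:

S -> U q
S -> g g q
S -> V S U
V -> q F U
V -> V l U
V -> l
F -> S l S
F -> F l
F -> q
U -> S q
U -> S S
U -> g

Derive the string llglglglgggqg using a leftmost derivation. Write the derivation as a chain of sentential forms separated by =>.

S => VSU => VlUSU => VlUlUSU => VlUlUlUSU => VlUlUlUlUSU => llUlUlUlUSU => llglUlUlUSU => llglglUlUSU => llglglglUSU => llglglglgSU => llglglglgggqU => llglglglgggqg

S => VSU   [S -> V S U]
VSU => VlUSU   [V -> V l U]
VlUSU => VlUlUSU   [V -> V l U]
VlUlUSU => VlUlUlUSU   [V -> V l U]
VlUlUlUSU => VlUlUlUlUSU   [V -> V l U]
VlUlUlUlUSU => llUlUlUlUSU   [V -> l]
llUlUlUlUSU => llglUlUlUSU   [U -> g]
llglUlUlUSU => llglglUlUSU   [U -> g]
llglglUlUSU => llglglglUSU   [U -> g]
llglglglUSU => llglglglgSU   [U -> g]
llglglglgSU => llglglglgggqU   [S -> g g q]
llglglglgggqU => llglglglgggqg   [U -> g]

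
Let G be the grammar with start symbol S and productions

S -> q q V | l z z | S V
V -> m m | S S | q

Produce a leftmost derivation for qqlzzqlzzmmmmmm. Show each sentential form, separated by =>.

S=>SV=>SVV=>SVVV=>qqVVVV=>qqSSVVV=>qqSVSVVV=>qqlzzVSVVV=>qqlzzqSVVV=>qqlzzqlzzVVV=>qqlzzqlzzmmVV=>qqlzzqlzzmmmmV=>qqlzzqlzzmmmmmm

S => SV   [S -> S V]
SV => SVV   [S -> S V]
SVV => SVVV   [S -> S V]
SVVV => qqVVVV   [S -> q q V]
qqVVVV => qqSSVVV   [V -> S S]
qqSSVVV => qqSVSVVV   [S -> S V]
qqSVSVVV => qqlzzVSVVV   [S -> l z z]
qqlzzVSVVV => qqlzzqSVVV   [V -> q]
qqlzzqSVVV => qqlzzqlzzVVV   [S -> l z z]
qqlzzqlzzVVV => qqlzzqlzzmmVV   [V -> m m]
qqlzzqlzzmmVV => qqlzzqlzzmmmmV   [V -> m m]
qqlzzqlzzmmmmV => qqlzzqlzzmmmmmm   [V -> m m]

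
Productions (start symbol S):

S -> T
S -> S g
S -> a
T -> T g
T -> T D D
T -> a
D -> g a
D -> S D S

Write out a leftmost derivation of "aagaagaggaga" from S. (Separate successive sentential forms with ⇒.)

S ⇒ T ⇒ TDD ⇒ TgDD ⇒ TDDgDD ⇒ aDDgDD ⇒ aSDSDgDD ⇒ aaDSDgDD ⇒ aagaSDgDD ⇒ aagaaDgDD ⇒ aagaagagDD ⇒ aagaagaggaD ⇒ aagaagaggaga

S ⇒ T   [S -> T]
T ⇒ TDD   [T -> T D D]
TDD ⇒ TgDD   [T -> T g]
TgDD ⇒ TDDgDD   [T -> T D D]
TDDgDD ⇒ aDDgDD   [T -> a]
aDDgDD ⇒ aSDSDgDD   [D -> S D S]
aSDSDgDD ⇒ aaDSDgDD   [S -> a]
aaDSDgDD ⇒ aagaSDgDD   [D -> g a]
aagaSDgDD ⇒ aagaaDgDD   [S -> a]
aagaaDgDD ⇒ aagaagagDD   [D -> g a]
aagaagagDD ⇒ aagaagaggaD   [D -> g a]
aagaagaggaD ⇒ aagaagaggaga   [D -> g a]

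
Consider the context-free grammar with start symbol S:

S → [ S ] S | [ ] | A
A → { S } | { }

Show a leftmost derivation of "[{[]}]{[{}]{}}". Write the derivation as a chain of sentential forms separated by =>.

S => [S]S => [A]S => [{S}]S => [{[]}]S => [{[]}]A => [{[]}]{S} => [{[]}]{[S]S} => [{[]}]{[A]S} => [{[]}]{[{}]S} => [{[]}]{[{}]A} => [{[]}]{[{}]{}}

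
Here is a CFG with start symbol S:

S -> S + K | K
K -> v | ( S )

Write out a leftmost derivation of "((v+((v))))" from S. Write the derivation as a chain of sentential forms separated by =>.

S => K => (S) => (K) => ((S)) => ((S+K)) => ((K+K)) => ((v+K)) => ((v+(S))) => ((v+(K))) => ((v+((S)))) => ((v+((K)))) => ((v+((v))))

S => K   [S -> K]
K => (S)   [K -> ( S )]
(S) => (K)   [S -> K]
(K) => ((S))   [K -> ( S )]
((S)) => ((S+K))   [S -> S + K]
((S+K)) => ((K+K))   [S -> K]
((K+K)) => ((v+K))   [K -> v]
((v+K)) => ((v+(S)))   [K -> ( S )]
((v+(S))) => ((v+(K)))   [S -> K]
((v+(K))) => ((v+((S))))   [K -> ( S )]
((v+((S)))) => ((v+((K))))   [S -> K]
((v+((K)))) => ((v+((v))))   [K -> v]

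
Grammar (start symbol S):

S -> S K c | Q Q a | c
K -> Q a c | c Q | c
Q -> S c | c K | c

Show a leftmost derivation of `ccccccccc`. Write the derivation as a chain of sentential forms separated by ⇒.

S ⇒ SKc ⇒ SKcKc ⇒ SKcKcKc ⇒ SKcKcKcKc ⇒ cKcKcKcKc ⇒ cccKcKcKc ⇒ cccccKcKc ⇒ cccccccKc ⇒ ccccccccc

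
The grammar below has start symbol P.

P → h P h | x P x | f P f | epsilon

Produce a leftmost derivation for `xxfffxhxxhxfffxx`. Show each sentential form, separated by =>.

P=>xPx=>xxPxx=>xxfPfxx=>xxffPffxx=>xxfffPfffxx=>xxfffxPxfffxx=>xxfffxhPhxfffxx=>xxfffxhxPxhxfffxx=>xxfffxhxxhxfffxx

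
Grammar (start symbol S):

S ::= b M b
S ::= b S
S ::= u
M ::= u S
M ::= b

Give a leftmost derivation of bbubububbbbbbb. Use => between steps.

S => bS   [S ::= b S]
bS => bbMb   [S ::= b M b]
bbMb => bbuSb   [M ::= u S]
bbuSb => bbubMbb   [S ::= b M b]
bbubMbb => bbubuSbb   [M ::= u S]
bbubuSbb => bbububMbbb   [S ::= b M b]
bbububMbbb => bbububuSbbb   [M ::= u S]
bbububuSbbb => bbubububSbbb   [S ::= b S]
bbubububSbbb => bbubububbMbbbb   [S ::= b M b]
bbubububbMbbbb => bbubububbbbbbb   [M ::= b]

S => bS => bbMb => bbuSb => bbubMbb => bbubuSbb => bbububMbbb => bbububuSbbb => bbubububSbbb => bbubububbMbbbb => bbubububbbbbbb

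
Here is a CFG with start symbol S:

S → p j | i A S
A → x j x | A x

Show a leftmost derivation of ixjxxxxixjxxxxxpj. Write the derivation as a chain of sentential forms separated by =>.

S => iAS   [S → i A S]
iAS => iAxS   [A → A x]
iAxS => iAxxS   [A → A x]
iAxxS => iAxxxS   [A → A x]
iAxxxS => ixjxxxxS   [A → x j x]
ixjxxxxS => ixjxxxxiAS   [S → i A S]
ixjxxxxiAS => ixjxxxxiAxS   [A → A x]
ixjxxxxiAxS => ixjxxxxiAxxS   [A → A x]
ixjxxxxiAxxS => ixjxxxxiAxxxS   [A → A x]
ixjxxxxiAxxxS => ixjxxxxiAxxxxS   [A → A x]
ixjxxxxiAxxxxS => ixjxxxxixjxxxxxS   [A → x j x]
ixjxxxxixjxxxxxS => ixjxxxxixjxxxxxpj   [S → p j]

S=>iAS=>iAxS=>iAxxS=>iAxxxS=>ixjxxxxS=>ixjxxxxiAS=>ixjxxxxiAxS=>ixjxxxxiAxxS=>ixjxxxxiAxxxS=>ixjxxxxiAxxxxS=>ixjxxxxixjxxxxxS=>ixjxxxxixjxxxxxpj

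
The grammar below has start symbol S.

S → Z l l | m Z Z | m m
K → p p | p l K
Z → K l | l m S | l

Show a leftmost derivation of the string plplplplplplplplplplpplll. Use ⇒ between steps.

S ⇒ Zll ⇒ Klll ⇒ plKlll ⇒ plplKlll ⇒ plplplKlll ⇒ plplplplKlll ⇒ plplplplplKlll ⇒ plplplplplplKlll ⇒ plplplplplplplKlll ⇒ plplplplplplplplKlll ⇒ plplplplplplplplplKlll ⇒ plplplplplplplplplplKlll ⇒ plplplplplplplplplplpplll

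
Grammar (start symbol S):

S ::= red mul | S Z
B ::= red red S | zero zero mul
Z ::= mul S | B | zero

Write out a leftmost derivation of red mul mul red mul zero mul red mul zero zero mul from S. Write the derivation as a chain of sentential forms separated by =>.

S => S Z => S Z Z => S Z Z Z => red mul Z Z Z => red mul mul S Z Z => red mul mul S Z Z Z => red mul mul red mul Z Z Z => red mul mul red mul zero Z Z => red mul mul red mul zero mul S Z => red mul mul red mul zero mul red mul Z => red mul mul red mul zero mul red mul B => red mul mul red mul zero mul red mul zero zero mul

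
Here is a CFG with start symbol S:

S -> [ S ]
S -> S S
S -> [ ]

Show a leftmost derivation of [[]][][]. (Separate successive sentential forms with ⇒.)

S ⇒ SS   [S -> S S]
SS ⇒ SSS   [S -> S S]
SSS ⇒ [S]SS   [S -> [ S ]]
[S]SS ⇒ [[]]SS   [S -> [ ]]
[[]]SS ⇒ [[]][]S   [S -> [ ]]
[[]][]S ⇒ [[]][][]   [S -> [ ]]

S ⇒ SS ⇒ SSS ⇒ [S]SS ⇒ [[]]SS ⇒ [[]][]S ⇒ [[]][][]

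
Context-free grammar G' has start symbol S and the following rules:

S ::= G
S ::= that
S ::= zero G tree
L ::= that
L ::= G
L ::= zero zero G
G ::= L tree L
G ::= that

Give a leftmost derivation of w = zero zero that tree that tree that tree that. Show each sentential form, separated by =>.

S => G => L tree L => zero zero G tree L => zero zero L tree L tree L => zero zero G tree L tree L => zero zero L tree L tree L tree L => zero zero G tree L tree L tree L => zero zero that tree L tree L tree L => zero zero that tree that tree L tree L => zero zero that tree that tree that tree L => zero zero that tree that tree that tree that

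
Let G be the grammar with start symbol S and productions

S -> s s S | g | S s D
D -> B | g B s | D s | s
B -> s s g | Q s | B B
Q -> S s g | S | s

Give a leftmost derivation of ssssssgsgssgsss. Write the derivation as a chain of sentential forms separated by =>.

S => SsD   [S -> S s D]
SsD => ssSsD   [S -> s s S]
ssSsD => ssssSsD   [S -> s s S]
ssssSsD => ssssssSsD   [S -> s s S]
ssssssSsD => ssssssSsDsD   [S -> S s D]
ssssssSsDsD => ssssssgsDsD   [S -> g]
ssssssgsDsD => ssssssgsgBssD   [D -> g B s]
ssssssgsgBssD => ssssssgsgssgssD   [B -> s s g]
ssssssgsgssgssD => ssssssgsgssgsss   [D -> s]

S => SsD => ssSsD => ssssSsD => ssssssSsD => ssssssSsDsD => ssssssgsDsD => ssssssgsgBssD => ssssssgsgssgssD => ssssssgsgssgsss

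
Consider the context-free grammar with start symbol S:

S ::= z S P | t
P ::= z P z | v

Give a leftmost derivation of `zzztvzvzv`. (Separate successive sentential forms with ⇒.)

S ⇒ zSP   [S ::= z S P]
zSP ⇒ zzSPP   [S ::= z S P]
zzSPP ⇒ zzzSPPP   [S ::= z S P]
zzzSPPP ⇒ zzztPPP   [S ::= t]
zzztPPP ⇒ zzztvPP   [P ::= v]
zzztvPP ⇒ zzztvzPzP   [P ::= z P z]
zzztvzPzP ⇒ zzztvzvzP   [P ::= v]
zzztvzvzP ⇒ zzztvzvzv   [P ::= v]

S⇒zSP⇒zzSPP⇒zzzSPPP⇒zzztPPP⇒zzztvPP⇒zzztvzPzP⇒zzztvzvzP⇒zzztvzvzv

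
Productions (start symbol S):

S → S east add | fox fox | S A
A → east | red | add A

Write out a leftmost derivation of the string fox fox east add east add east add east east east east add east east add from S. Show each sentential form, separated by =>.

S => S east add => S A east add => S east add A east add => S A east add A east add => S A A east add A east add => S A A A east add A east add => S east add A A A east add A east add => S east add east add A A A east add A east add => S east add east add east add A A A east add A east add => fox fox east add east add east add A A A east add A east add => fox fox east add east add east add east A A east add A east add => fox fox east add east add east add east east A east add A east add => fox fox east add east add east add east east east east add A east add => fox fox east add east add east add east east east east add east east add

S => S east add   [S → S east add]
S east add => S A east add   [S → S A]
S A east add => S east add A east add   [S → S east add]
S east add A east add => S A east add A east add   [S → S A]
S A east add A east add => S A A east add A east add   [S → S A]
S A A east add A east add => S A A A east add A east add   [S → S A]
S A A A east add A east add => S east add A A A east add A east add   [S → S east add]
S east add A A A east add A east add => S east add east add A A A east add A east add   [S → S east add]
S east add east add A A A east add A east add => S east add east add east add A A A east add A east add   [S → S east add]
S east add east add east add A A A east add A east add => fox fox east add east add east add A A A east add A east add   [S → fox fox]
fox fox east add east add east add A A A east add A east add => fox fox east add east add east add east A A east add A east add   [A → east]
fox fox east add east add east add east A A east add A east add => fox fox east add east add east add east east A east add A east add   [A → east]
fox fox east add east add east add east east A east add A east add => fox fox east add east add east add east east east east add A east add   [A → east]
fox fox east add east add east add east east east east add A east add => fox fox east add east add east add east east east east add east east add   [A → east]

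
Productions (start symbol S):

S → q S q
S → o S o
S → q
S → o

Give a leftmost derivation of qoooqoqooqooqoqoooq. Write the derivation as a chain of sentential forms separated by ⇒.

S ⇒ qSq   [S → q S q]
qSq ⇒ qoSoq   [S → o S o]
qoSoq ⇒ qooSooq   [S → o S o]
qooSooq ⇒ qoooSoooq   [S → o S o]
qoooSoooq ⇒ qoooqSqoooq   [S → q S q]
qoooqSqoooq ⇒ qoooqoSoqoooq   [S → o S o]
qoooqoSoqoooq ⇒ qoooqoqSqoqoooq   [S → q S q]
qoooqoqSqoqoooq ⇒ qoooqoqoSoqoqoooq   [S → o S o]
qoooqoqoSoqoqoooq ⇒ qoooqoqooSooqoqoooq   [S → o S o]
qoooqoqooSooqoqoooq ⇒ qoooqoqooqooqoqoooq   [S → q]

S ⇒ qSq ⇒ qoSoq ⇒ qooSooq ⇒ qoooSoooq ⇒ qoooqSqoooq ⇒ qoooqoSoqoooq ⇒ qoooqoqSqoqoooq ⇒ qoooqoqoSoqoqoooq ⇒ qoooqoqooSooqoqoooq ⇒ qoooqoqooqooqoqoooq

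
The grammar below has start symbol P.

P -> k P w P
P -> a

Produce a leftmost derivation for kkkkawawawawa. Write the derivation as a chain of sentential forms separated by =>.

P => kPwP => kkPwPwP => kkkPwPwPwP => kkkkPwPwPwPwP => kkkkawPwPwPwP => kkkkawawPwPwP => kkkkawawawPwP => kkkkawawawawP => kkkkawawawawa

P => kPwP   [P -> k P w P]
kPwP => kkPwPwP   [P -> k P w P]
kkPwPwP => kkkPwPwPwP   [P -> k P w P]
kkkPwPwPwP => kkkkPwPwPwPwP   [P -> k P w P]
kkkkPwPwPwPwP => kkkkawPwPwPwP   [P -> a]
kkkkawPwPwPwP => kkkkawawPwPwP   [P -> a]
kkkkawawPwPwP => kkkkawawawPwP   [P -> a]
kkkkawawawPwP => kkkkawawawawP   [P -> a]
kkkkawawawawP => kkkkawawawawa   [P -> a]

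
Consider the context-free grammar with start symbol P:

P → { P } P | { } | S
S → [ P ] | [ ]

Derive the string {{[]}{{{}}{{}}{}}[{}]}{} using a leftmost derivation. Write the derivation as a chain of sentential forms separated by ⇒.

P ⇒ {P}P   [P → { P } P]
{P}P ⇒ {{P}P}P   [P → { P } P]
{{P}P}P ⇒ {{S}P}P   [P → S]
{{S}P}P ⇒ {{[]}P}P   [S → [ ]]
{{[]}P}P ⇒ {{[]}{P}P}P   [P → { P } P]
{{[]}{P}P}P ⇒ {{[]}{{P}P}P}P   [P → { P } P]
{{[]}{{P}P}P}P ⇒ {{[]}{{{}}P}P}P   [P → { }]
{{[]}{{{}}P}P}P ⇒ {{[]}{{{}}{P}P}P}P   [P → { P } P]
{{[]}{{{}}{P}P}P}P ⇒ {{[]}{{{}}{{}}P}P}P   [P → { }]
{{[]}{{{}}{{}}P}P}P ⇒ {{[]}{{{}}{{}}{}}P}P   [P → { }]
{{[]}{{{}}{{}}{}}P}P ⇒ {{[]}{{{}}{{}}{}}S}P   [P → S]
{{[]}{{{}}{{}}{}}S}P ⇒ {{[]}{{{}}{{}}{}}[P]}P   [S → [ P ]]
{{[]}{{{}}{{}}{}}[P]}P ⇒ {{[]}{{{}}{{}}{}}[{}]}P   [P → { }]
{{[]}{{{}}{{}}{}}[{}]}P ⇒ {{[]}{{{}}{{}}{}}[{}]}{}   [P → { }]

P⇒{P}P⇒{{P}P}P⇒{{S}P}P⇒{{[]}P}P⇒{{[]}{P}P}P⇒{{[]}{{P}P}P}P⇒{{[]}{{{}}P}P}P⇒{{[]}{{{}}{P}P}P}P⇒{{[]}{{{}}{{}}P}P}P⇒{{[]}{{{}}{{}}{}}P}P⇒{{[]}{{{}}{{}}{}}S}P⇒{{[]}{{{}}{{}}{}}[P]}P⇒{{[]}{{{}}{{}}{}}[{}]}P⇒{{[]}{{{}}{{}}{}}[{}]}{}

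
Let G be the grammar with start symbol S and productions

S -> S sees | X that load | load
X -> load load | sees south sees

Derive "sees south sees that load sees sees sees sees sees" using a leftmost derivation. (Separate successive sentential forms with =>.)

S => S sees => S sees sees => S sees sees sees => S sees sees sees sees => S sees sees sees sees sees => X that load sees sees sees sees sees => sees south sees that load sees sees sees sees sees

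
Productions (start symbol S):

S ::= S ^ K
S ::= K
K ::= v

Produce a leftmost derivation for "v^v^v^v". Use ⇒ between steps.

S ⇒ S^K ⇒ S^K^K ⇒ S^K^K^K ⇒ K^K^K^K ⇒ v^K^K^K ⇒ v^v^K^K ⇒ v^v^v^K ⇒ v^v^v^v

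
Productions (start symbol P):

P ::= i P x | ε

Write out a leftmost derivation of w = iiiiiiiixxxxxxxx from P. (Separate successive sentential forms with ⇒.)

P ⇒ iPx ⇒ iiPxx ⇒ iiiPxxx ⇒ iiiiPxxxx ⇒ iiiiiPxxxxx ⇒ iiiiiiPxxxxxx ⇒ iiiiiiiPxxxxxxx ⇒ iiiiiiiiPxxxxxxxx ⇒ iiiiiiiixxxxxxxx

P ⇒ iPx   [P ::= i P x]
iPx ⇒ iiPxx   [P ::= i P x]
iiPxx ⇒ iiiPxxx   [P ::= i P x]
iiiPxxx ⇒ iiiiPxxxx   [P ::= i P x]
iiiiPxxxx ⇒ iiiiiPxxxxx   [P ::= i P x]
iiiiiPxxxxx ⇒ iiiiiiPxxxxxx   [P ::= i P x]
iiiiiiPxxxxxx ⇒ iiiiiiiPxxxxxxx   [P ::= i P x]
iiiiiiiPxxxxxxx ⇒ iiiiiiiiPxxxxxxxx   [P ::= i P x]
iiiiiiiiPxxxxxxxx ⇒ iiiiiiiixxxxxxxx   [P ::= ε]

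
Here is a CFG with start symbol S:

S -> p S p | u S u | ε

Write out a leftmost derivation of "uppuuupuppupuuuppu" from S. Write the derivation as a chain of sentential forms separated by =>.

S => uSu   [S -> u S u]
uSu => upSpu   [S -> p S p]
upSpu => uppSppu   [S -> p S p]
uppSppu => uppuSuppu   [S -> u S u]
uppuSuppu => uppuuSuuppu   [S -> u S u]
uppuuSuuppu => uppuuuSuuuppu   [S -> u S u]
uppuuuSuuuppu => uppuuupSpuuuppu   [S -> p S p]
uppuuupSpuuuppu => uppuuupuSupuuuppu   [S -> u S u]
uppuuupuSupuuuppu => uppuuupupSpupuuuppu   [S -> p S p]
uppuuupupSpupuuuppu => uppuuupuppupuuuppu   [S -> ε]

S => uSu => upSpu => uppSppu => uppuSuppu => uppuuSuuppu => uppuuuSuuuppu => uppuuupSpuuuppu => uppuuupuSupuuuppu => uppuuupupSpupuuuppu => uppuuupuppupuuuppu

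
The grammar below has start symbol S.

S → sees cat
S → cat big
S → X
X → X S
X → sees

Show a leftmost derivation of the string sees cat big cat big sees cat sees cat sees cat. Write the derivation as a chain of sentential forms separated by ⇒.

S ⇒ X ⇒ X S ⇒ X S S ⇒ X S S S ⇒ X S S S S ⇒ X S S S S S ⇒ sees S S S S S ⇒ sees cat big S S S S ⇒ sees cat big cat big S S S ⇒ sees cat big cat big sees cat S S ⇒ sees cat big cat big sees cat sees cat S ⇒ sees cat big cat big sees cat sees cat sees cat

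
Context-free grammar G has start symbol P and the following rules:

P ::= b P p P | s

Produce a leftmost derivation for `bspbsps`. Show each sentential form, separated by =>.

P=>bPpP=>bspP=>bspbPpP=>bspbspP=>bspbsps

P => bPpP   [P ::= b P p P]
bPpP => bspP   [P ::= s]
bspP => bspbPpP   [P ::= b P p P]
bspbPpP => bspbspP   [P ::= s]
bspbspP => bspbsps   [P ::= s]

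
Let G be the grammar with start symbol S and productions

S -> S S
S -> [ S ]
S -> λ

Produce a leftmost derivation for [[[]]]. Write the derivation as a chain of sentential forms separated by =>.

S => [S]   [S -> [ S ]]
[S] => [[S]]   [S -> [ S ]]
[[S]] => [[SS]]   [S -> S S]
[[SS]] => [[[S]S]]   [S -> [ S ]]
[[[S]S]] => [[[]S]]   [S -> λ]
[[[]S]] => [[[]]]   [S -> λ]

S => [S] => [[S]] => [[SS]] => [[[S]S]] => [[[]S]] => [[[]]]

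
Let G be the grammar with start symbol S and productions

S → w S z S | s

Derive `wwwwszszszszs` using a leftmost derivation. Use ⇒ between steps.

S ⇒ wSzS ⇒ wwSzSzS ⇒ wwwSzSzSzS ⇒ wwwwSzSzSzSzS ⇒ wwwwszSzSzSzS ⇒ wwwwszszSzSzS ⇒ wwwwszszszSzS ⇒ wwwwszszszszS ⇒ wwwwszszszszs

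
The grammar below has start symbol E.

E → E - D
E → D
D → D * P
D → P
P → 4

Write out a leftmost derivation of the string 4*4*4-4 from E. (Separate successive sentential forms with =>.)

E => E-D => D-D => D*P-D => D*P*P-D => P*P*P-D => 4*P*P-D => 4*4*P-D => 4*4*4-D => 4*4*4-P => 4*4*4-4

E => E-D   [E → E - D]
E-D => D-D   [E → D]
D-D => D*P-D   [D → D * P]
D*P-D => D*P*P-D   [D → D * P]
D*P*P-D => P*P*P-D   [D → P]
P*P*P-D => 4*P*P-D   [P → 4]
4*P*P-D => 4*4*P-D   [P → 4]
4*4*P-D => 4*4*4-D   [P → 4]
4*4*4-D => 4*4*4-P   [D → P]
4*4*4-P => 4*4*4-4   [P → 4]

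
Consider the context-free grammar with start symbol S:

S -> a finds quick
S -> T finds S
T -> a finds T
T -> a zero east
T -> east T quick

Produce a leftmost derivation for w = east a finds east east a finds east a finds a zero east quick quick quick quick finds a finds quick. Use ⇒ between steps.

S ⇒ T finds S ⇒ east T quick finds S ⇒ east a finds T quick finds S ⇒ east a finds east T quick quick finds S ⇒ east a finds east east T quick quick quick finds S ⇒ east a finds east east a finds T quick quick quick finds S ⇒ east a finds east east a finds east T quick quick quick quick finds S ⇒ east a finds east east a finds east a finds T quick quick quick quick finds S ⇒ east a finds east east a finds east a finds a zero east quick quick quick quick finds S ⇒ east a finds east east a finds east a finds a zero east quick quick quick quick finds a finds quick

S ⇒ T finds S   [S -> T finds S]
T finds S ⇒ east T quick finds S   [T -> east T quick]
east T quick finds S ⇒ east a finds T quick finds S   [T -> a finds T]
east a finds T quick finds S ⇒ east a finds east T quick quick finds S   [T -> east T quick]
east a finds east T quick quick finds S ⇒ east a finds east east T quick quick quick finds S   [T -> east T quick]
east a finds east east T quick quick quick finds S ⇒ east a finds east east a finds T quick quick quick finds S   [T -> a finds T]
east a finds east east a finds T quick quick quick finds S ⇒ east a finds east east a finds east T quick quick quick quick finds S   [T -> east T quick]
east a finds east east a finds east T quick quick quick quick finds S ⇒ east a finds east east a finds east a finds T quick quick quick quick finds S   [T -> a finds T]
east a finds east east a finds east a finds T quick quick quick quick finds S ⇒ east a finds east east a finds east a finds a zero east quick quick quick quick finds S   [T -> a zero east]
east a finds east east a finds east a finds a zero east quick quick quick quick finds S ⇒ east a finds east east a finds east a finds a zero east quick quick quick quick finds a finds quick   [S -> a finds quick]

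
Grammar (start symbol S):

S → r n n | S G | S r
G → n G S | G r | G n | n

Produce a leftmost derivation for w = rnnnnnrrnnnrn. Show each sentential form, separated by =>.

S => SG => SrG => SGrG => SGGrG => rnnGGrG => rnnnGSGrG => rnnnGrSGrG => rnnnGnrSGrG => rnnnnnrSGrG => rnnnnnrrnnGrG => rnnnnnrrnnnrG => rnnnnnrrnnnrn

S => SG   [S → S G]
SG => SrG   [S → S r]
SrG => SGrG   [S → S G]
SGrG => SGGrG   [S → S G]
SGGrG => rnnGGrG   [S → r n n]
rnnGGrG => rnnnGSGrG   [G → n G S]
rnnnGSGrG => rnnnGrSGrG   [G → G r]
rnnnGrSGrG => rnnnGnrSGrG   [G → G n]
rnnnGnrSGrG => rnnnnnrSGrG   [G → n]
rnnnnnrSGrG => rnnnnnrrnnGrG   [S → r n n]
rnnnnnrrnnGrG => rnnnnnrrnnnrG   [G → n]
rnnnnnrrnnnrG => rnnnnnrrnnnrn   [G → n]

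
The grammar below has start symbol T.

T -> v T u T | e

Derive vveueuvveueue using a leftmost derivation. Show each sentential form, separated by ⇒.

T ⇒ vTuT ⇒ vvTuTuT ⇒ vveuTuT ⇒ vveueuT ⇒ vveueuvTuT ⇒ vveueuvvTuTuT ⇒ vveueuvveuTuT ⇒ vveueuvveueuT ⇒ vveueuvveueue

T ⇒ vTuT   [T -> v T u T]
vTuT ⇒ vvTuTuT   [T -> v T u T]
vvTuTuT ⇒ vveuTuT   [T -> e]
vveuTuT ⇒ vveueuT   [T -> e]
vveueuT ⇒ vveueuvTuT   [T -> v T u T]
vveueuvTuT ⇒ vveueuvvTuTuT   [T -> v T u T]
vveueuvvTuTuT ⇒ vveueuvveuTuT   [T -> e]
vveueuvveuTuT ⇒ vveueuvveueuT   [T -> e]
vveueuvveueuT ⇒ vveueuvveueue   [T -> e]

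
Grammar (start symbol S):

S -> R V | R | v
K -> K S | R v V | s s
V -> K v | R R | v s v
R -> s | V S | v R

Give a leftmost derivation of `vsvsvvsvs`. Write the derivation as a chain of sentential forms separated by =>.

S => RV => vRV => vsV => vsRR => vsVSR => vsRRSR => vsVSRSR => vsvsvSRSR => vsvsvvRSR => vsvsvvsSR => vsvsvvsvR => vsvsvvsvs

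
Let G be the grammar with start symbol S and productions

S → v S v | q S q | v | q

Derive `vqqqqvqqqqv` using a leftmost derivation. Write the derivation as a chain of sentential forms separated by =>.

S => vSv => vqSqv => vqqSqqv => vqqqSqqqv => vqqqqSqqqqv => vqqqqvqqqqv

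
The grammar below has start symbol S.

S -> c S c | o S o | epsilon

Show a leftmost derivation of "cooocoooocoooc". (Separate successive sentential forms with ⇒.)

S ⇒ cSc ⇒ coSoc ⇒ cooSooc ⇒ coooSoooc ⇒ cooocScoooc ⇒ cooocoSocoooc ⇒ cooocooSoocoooc ⇒ cooocoooocoooc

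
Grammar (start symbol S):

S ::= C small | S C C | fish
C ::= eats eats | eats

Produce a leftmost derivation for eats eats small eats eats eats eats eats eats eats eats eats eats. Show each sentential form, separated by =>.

S => S C C => S C C C C => S C C C C C C => C small C C C C C C => eats eats small C C C C C C => eats eats small eats eats C C C C C => eats eats small eats eats eats eats C C C C => eats eats small eats eats eats eats eats eats C C C => eats eats small eats eats eats eats eats eats eats C C => eats eats small eats eats eats eats eats eats eats eats eats C => eats eats small eats eats eats eats eats eats eats eats eats eats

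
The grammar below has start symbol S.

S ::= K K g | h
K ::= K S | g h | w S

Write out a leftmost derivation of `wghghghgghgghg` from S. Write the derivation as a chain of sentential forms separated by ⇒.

S ⇒ KKg   [S ::= K K g]
KKg ⇒ wSKg   [K ::= w S]
wSKg ⇒ wKKgKg   [S ::= K K g]
wKKgKg ⇒ wKSKgKg   [K ::= K S]
wKSKgKg ⇒ wghSKgKg   [K ::= g h]
wghSKgKg ⇒ wghKKgKgKg   [S ::= K K g]
wghKKgKgKg ⇒ wghghKgKgKg   [K ::= g h]
wghghKgKgKg ⇒ wghghghgKgKg   [K ::= g h]
wghghghgKgKg ⇒ wghghghgghgKg   [K ::= g h]
wghghghgghgKg ⇒ wghghghgghgghg   [K ::= g h]

S ⇒ KKg ⇒ wSKg ⇒ wKKgKg ⇒ wKSKgKg ⇒ wghSKgKg ⇒ wghKKgKgKg ⇒ wghghKgKgKg ⇒ wghghghgKgKg ⇒ wghghghgghgKg ⇒ wghghghgghgghg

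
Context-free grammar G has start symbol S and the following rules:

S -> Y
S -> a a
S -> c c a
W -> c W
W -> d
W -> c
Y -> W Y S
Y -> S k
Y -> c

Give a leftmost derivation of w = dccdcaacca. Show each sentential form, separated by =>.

S => Y => WYS => dYS => dWYSS => dcWYSS => dccWYSS => dccdYSS => dccdcSS => dccdcaaS => dccdcaacca

S => Y   [S -> Y]
Y => WYS   [Y -> W Y S]
WYS => dYS   [W -> d]
dYS => dWYSS   [Y -> W Y S]
dWYSS => dcWYSS   [W -> c W]
dcWYSS => dccWYSS   [W -> c W]
dccWYSS => dccdYSS   [W -> d]
dccdYSS => dccdcSS   [Y -> c]
dccdcSS => dccdcaaS   [S -> a a]
dccdcaaS => dccdcaacca   [S -> c c a]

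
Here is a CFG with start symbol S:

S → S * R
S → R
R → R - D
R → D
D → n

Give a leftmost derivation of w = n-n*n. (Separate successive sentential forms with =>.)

S => S*R => R*R => R-D*R => D-D*R => n-D*R => n-n*R => n-n*D => n-n*n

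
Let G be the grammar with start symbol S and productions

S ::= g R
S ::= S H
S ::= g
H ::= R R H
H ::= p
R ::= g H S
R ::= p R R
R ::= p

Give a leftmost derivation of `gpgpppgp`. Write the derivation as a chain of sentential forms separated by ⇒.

S ⇒ gR   [S ::= g R]
gR ⇒ gpRR   [R ::= p R R]
gpRR ⇒ gpgHSR   [R ::= g H S]
gpgHSR ⇒ gpgRRHSR   [H ::= R R H]
gpgRRHSR ⇒ gpgpRHSR   [R ::= p]
gpgpRHSR ⇒ gpgppHSR   [R ::= p]
gpgppHSR ⇒ gpgpppSR   [H ::= p]
gpgpppSR ⇒ gpgpppgR   [S ::= g]
gpgpppgR ⇒ gpgpppgp   [R ::= p]

S ⇒ gR ⇒ gpRR ⇒ gpgHSR ⇒ gpgRRHSR ⇒ gpgpRHSR ⇒ gpgppHSR ⇒ gpgpppSR ⇒ gpgpppgR ⇒ gpgpppgp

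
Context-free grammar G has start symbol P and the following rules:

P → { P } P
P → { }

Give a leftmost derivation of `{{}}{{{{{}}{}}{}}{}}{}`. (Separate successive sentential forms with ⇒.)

P ⇒ {P}P ⇒ {{}}P ⇒ {{}}{P}P ⇒ {{}}{{P}P}P ⇒ {{}}{{{P}P}P}P ⇒ {{}}{{{{P}P}P}P}P ⇒ {{}}{{{{{}}P}P}P}P ⇒ {{}}{{{{{}}{}}P}P}P ⇒ {{}}{{{{{}}{}}{}}P}P ⇒ {{}}{{{{{}}{}}{}}{}}P ⇒ {{}}{{{{{}}{}}{}}{}}{}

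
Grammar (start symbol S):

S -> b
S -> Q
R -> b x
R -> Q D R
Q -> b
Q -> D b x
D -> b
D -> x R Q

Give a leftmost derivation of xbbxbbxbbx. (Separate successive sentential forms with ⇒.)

S ⇒ Q ⇒ Dbx ⇒ xRQbx ⇒ xQDRQbx ⇒ xDbxDRQbx ⇒ xbbxDRQbx ⇒ xbbxbRQbx ⇒ xbbxbbxQbx ⇒ xbbxbbxbbx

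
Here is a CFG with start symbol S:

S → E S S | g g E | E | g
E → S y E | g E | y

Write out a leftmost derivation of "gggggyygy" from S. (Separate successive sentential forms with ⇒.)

S ⇒ ggE ⇒ gggE ⇒ gggSyE ⇒ gggggEyE ⇒ gggggyyE ⇒ gggggyygE ⇒ gggggyygy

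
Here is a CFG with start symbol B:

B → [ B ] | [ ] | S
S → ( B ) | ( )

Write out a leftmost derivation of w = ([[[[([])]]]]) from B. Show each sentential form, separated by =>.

B => S => (B) => ([B]) => ([[B]]) => ([[[B]]]) => ([[[[B]]]]) => ([[[[S]]]]) => ([[[[(B)]]]]) => ([[[[([])]]]])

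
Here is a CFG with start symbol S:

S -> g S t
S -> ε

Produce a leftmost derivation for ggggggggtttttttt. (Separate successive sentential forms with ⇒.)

S ⇒ gSt ⇒ ggStt ⇒ gggSttt ⇒ ggggStttt ⇒ gggggSttttt ⇒ ggggggStttttt ⇒ gggggggSttttttt ⇒ ggggggggStttttttt ⇒ ggggggggtttttttt

S ⇒ gSt   [S -> g S t]
gSt ⇒ ggStt   [S -> g S t]
ggStt ⇒ gggSttt   [S -> g S t]
gggSttt ⇒ ggggStttt   [S -> g S t]
ggggStttt ⇒ gggggSttttt   [S -> g S t]
gggggSttttt ⇒ ggggggStttttt   [S -> g S t]
ggggggStttttt ⇒ gggggggSttttttt   [S -> g S t]
gggggggSttttttt ⇒ ggggggggStttttttt   [S -> g S t]
ggggggggStttttttt ⇒ ggggggggtttttttt   [S -> ε]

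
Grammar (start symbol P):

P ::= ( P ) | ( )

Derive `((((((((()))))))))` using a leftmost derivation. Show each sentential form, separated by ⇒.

P ⇒ (P) ⇒ ((P)) ⇒ (((P))) ⇒ ((((P)))) ⇒ (((((P))))) ⇒ ((((((P)))))) ⇒ (((((((P))))))) ⇒ ((((((((P)))))))) ⇒ ((((((((()))))))))

P ⇒ (P)   [P ::= ( P )]
(P) ⇒ ((P))   [P ::= ( P )]
((P)) ⇒ (((P)))   [P ::= ( P )]
(((P))) ⇒ ((((P))))   [P ::= ( P )]
((((P)))) ⇒ (((((P)))))   [P ::= ( P )]
(((((P))))) ⇒ ((((((P))))))   [P ::= ( P )]
((((((P)))))) ⇒ (((((((P)))))))   [P ::= ( P )]
(((((((P))))))) ⇒ ((((((((P))))))))   [P ::= ( P )]
((((((((P)))))))) ⇒ ((((((((()))))))))   [P ::= ( )]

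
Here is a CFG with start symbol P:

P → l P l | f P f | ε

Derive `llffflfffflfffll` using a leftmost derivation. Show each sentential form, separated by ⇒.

P⇒lPl⇒llPll⇒llfPfll⇒llffPffll⇒llfffPfffll⇒llffflPlfffll⇒llffflfPflfffll⇒llffflffPfflfffll⇒llffflfffflfffll

P ⇒ lPl   [P → l P l]
lPl ⇒ llPll   [P → l P l]
llPll ⇒ llfPfll   [P → f P f]
llfPfll ⇒ llffPffll   [P → f P f]
llffPffll ⇒ llfffPfffll   [P → f P f]
llfffPfffll ⇒ llffflPlfffll   [P → l P l]
llffflPlfffll ⇒ llffflfPflfffll   [P → f P f]
llffflfPflfffll ⇒ llffflffPfflfffll   [P → f P f]
llffflffPfflfffll ⇒ llffflfffflfffll   [P → ε]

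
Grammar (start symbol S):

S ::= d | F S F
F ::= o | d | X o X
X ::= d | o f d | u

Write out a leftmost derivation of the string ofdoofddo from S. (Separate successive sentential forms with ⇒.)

S ⇒ FSF ⇒ XoXSF ⇒ ofdoXSF ⇒ ofdoofdSF ⇒ ofdoofddF ⇒ ofdoofddo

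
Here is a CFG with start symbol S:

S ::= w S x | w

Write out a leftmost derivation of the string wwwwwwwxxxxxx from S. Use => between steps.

S => wSx => wwSxx => wwwSxxx => wwwwSxxxx => wwwwwSxxxxx => wwwwwwSxxxxxx => wwwwwwwxxxxxx

S => wSx   [S ::= w S x]
wSx => wwSxx   [S ::= w S x]
wwSxx => wwwSxxx   [S ::= w S x]
wwwSxxx => wwwwSxxxx   [S ::= w S x]
wwwwSxxxx => wwwwwSxxxxx   [S ::= w S x]
wwwwwSxxxxx => wwwwwwSxxxxxx   [S ::= w S x]
wwwwwwSxxxxxx => wwwwwwwxxxxxx   [S ::= w]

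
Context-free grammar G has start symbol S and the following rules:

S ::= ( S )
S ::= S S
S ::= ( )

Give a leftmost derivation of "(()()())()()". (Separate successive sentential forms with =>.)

S=>SS=>SSS=>(S)SS=>(SS)SS=>(SSS)SS=>(()SS)SS=>(()()S)SS=>(()()())SS=>(()()())()S=>(()()())()()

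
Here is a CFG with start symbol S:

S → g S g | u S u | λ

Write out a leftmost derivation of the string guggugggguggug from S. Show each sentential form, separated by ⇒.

S ⇒ gSg ⇒ guSug ⇒ gugSgug ⇒ guggSggug ⇒ gugguSuggug ⇒ guggugSguggug ⇒ gugguggSgguggug ⇒ guggugggguggug

S ⇒ gSg   [S → g S g]
gSg ⇒ guSug   [S → u S u]
guSug ⇒ gugSgug   [S → g S g]
gugSgug ⇒ guggSggug   [S → g S g]
guggSggug ⇒ gugguSuggug   [S → u S u]
gugguSuggug ⇒ guggugSguggug   [S → g S g]
guggugSguggug ⇒ gugguggSgguggug   [S → g S g]
gugguggSgguggug ⇒ guggugggguggug   [S → λ]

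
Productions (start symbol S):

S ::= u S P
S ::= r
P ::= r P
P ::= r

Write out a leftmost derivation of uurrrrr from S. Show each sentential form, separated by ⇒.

S ⇒ uSP   [S ::= u S P]
uSP ⇒ uuSPP   [S ::= u S P]
uuSPP ⇒ uurPP   [S ::= r]
uurPP ⇒ uurrP   [P ::= r]
uurrP ⇒ uurrrP   [P ::= r P]
uurrrP ⇒ uurrrrP   [P ::= r P]
uurrrrP ⇒ uurrrrr   [P ::= r]

S ⇒ uSP ⇒ uuSPP ⇒ uurPP ⇒ uurrP ⇒ uurrrP ⇒ uurrrrP ⇒ uurrrrr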